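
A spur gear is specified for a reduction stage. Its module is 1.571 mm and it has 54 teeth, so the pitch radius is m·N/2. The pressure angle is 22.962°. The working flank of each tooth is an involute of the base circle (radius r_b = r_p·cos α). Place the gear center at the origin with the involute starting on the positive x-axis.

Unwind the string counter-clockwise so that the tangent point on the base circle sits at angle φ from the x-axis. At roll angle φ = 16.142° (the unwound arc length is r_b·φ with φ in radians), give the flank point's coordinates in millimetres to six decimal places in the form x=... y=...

x=40.575402 y=0.288815

pitch radius r_p = m·N/2 = 1.571·54/2 = 42.417000
base radius r_b = r_p·cos α = 42.417000·cos 22.962° = 39.056038
roll angle φ = 16.142° = 0.28173105 rad
x = r_b·(cos φ + φ·sin φ) = 39.056038·(0.96057561 + 0.28173105·0.27801887) = 40.575402
y = r_b·(sin φ − φ·cos φ) = 39.056038·(0.27801887 − 0.28173105·0.96057561) = 0.288815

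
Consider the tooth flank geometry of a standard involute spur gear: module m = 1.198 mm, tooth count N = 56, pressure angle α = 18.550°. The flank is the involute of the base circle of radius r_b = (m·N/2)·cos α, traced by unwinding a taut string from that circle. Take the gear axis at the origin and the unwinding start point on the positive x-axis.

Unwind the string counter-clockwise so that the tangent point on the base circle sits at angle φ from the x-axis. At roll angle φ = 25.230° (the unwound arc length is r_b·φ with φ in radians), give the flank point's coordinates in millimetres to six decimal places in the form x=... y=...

pitch radius r_p = m·N/2 = 1.198·56/2 = 33.544000
base radius r_b = r_p·cos α = 33.544000·cos 18.550° = 31.801268
roll angle φ = 25.230° = 0.44034657 rad
x = r_b·(cos φ + φ·sin φ) = 31.801268·(0.90460399 + 0.44034657·0.42625300) = 34.736622
y = r_b·(sin φ − φ·cos φ) = 31.801268·(0.42625300 − 0.44034657·0.90460399) = 0.887692

x=34.736622 y=0.887692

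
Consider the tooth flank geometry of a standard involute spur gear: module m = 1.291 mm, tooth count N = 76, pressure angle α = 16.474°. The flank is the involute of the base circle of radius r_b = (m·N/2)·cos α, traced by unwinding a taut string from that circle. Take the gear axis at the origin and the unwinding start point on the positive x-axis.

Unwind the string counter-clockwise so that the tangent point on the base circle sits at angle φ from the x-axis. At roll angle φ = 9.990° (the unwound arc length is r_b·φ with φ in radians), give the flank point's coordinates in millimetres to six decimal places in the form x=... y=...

pitch radius r_p = m·N/2 = 1.291·76/2 = 49.058000
base radius r_b = r_p·cos α = 49.058000·cos 16.474° = 47.044096
roll angle φ = 9.990° = 0.17435839 rad
x = r_b·(cos φ + φ·sin φ) = 47.044096·(0.98483805 + 0.17435839·0.17347629) = 47.753761
y = r_b·(sin φ − φ·cos φ) = 47.044096·(0.17347629 − 0.17435839·0.98483805) = 0.082869

x=47.753761 y=0.082869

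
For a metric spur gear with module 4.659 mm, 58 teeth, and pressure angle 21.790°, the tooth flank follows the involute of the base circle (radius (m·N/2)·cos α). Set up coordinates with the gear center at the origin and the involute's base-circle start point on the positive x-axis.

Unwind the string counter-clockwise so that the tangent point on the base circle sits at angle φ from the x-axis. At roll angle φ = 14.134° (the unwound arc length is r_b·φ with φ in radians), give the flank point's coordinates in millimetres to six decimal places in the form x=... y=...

x=129.216782 y=0.623961

pitch radius r_p = m·N/2 = 4.659·58/2 = 135.111000
base radius r_b = r_p·cos α = 135.111000·cos 21.790° = 125.457404
roll angle φ = 14.134° = 0.24668484 rad
x = r_b·(cos φ + φ·sin φ) = 125.457404·(0.96972728 + 0.24668484·0.24419050) = 129.216782
y = r_b·(sin φ − φ·cos φ) = 125.457404·(0.24419050 − 0.24668484·0.96972728) = 0.623961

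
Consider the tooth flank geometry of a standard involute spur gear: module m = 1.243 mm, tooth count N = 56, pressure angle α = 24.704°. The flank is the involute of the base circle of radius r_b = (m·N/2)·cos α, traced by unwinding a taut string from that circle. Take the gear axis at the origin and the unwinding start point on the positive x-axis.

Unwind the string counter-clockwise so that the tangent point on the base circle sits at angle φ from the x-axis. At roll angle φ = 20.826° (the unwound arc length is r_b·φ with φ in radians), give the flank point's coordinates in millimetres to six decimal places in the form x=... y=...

pitch radius r_p = m·N/2 = 1.243·56/2 = 34.804000
base radius r_b = r_p·cos α = 34.804000·cos 24.704° = 31.618703
roll angle φ = 20.826° = 0.36348227 rad
x = r_b·(cos φ + φ·sin φ) = 31.618703·(0.93466444 + 0.36348227·0.35553114) = 33.638939
y = r_b·(sin φ − φ·cos φ) = 31.618703·(0.35553114 − 0.36348227·0.93466444) = 0.499486

x=33.638939 y=0.499486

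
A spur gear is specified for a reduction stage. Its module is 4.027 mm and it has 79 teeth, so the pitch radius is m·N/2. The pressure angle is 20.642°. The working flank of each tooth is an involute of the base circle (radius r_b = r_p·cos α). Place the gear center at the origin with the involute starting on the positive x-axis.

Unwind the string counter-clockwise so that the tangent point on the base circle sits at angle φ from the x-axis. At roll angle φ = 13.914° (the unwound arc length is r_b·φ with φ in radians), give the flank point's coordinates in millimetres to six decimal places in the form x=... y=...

pitch radius r_p = m·N/2 = 4.027·79/2 = 159.066500
base radius r_b = r_p·cos α = 159.066500·cos 20.642° = 148.854649
roll angle φ = 13.914° = 0.24284511 rad
x = r_b·(cos φ + φ·sin φ) = 148.854649·(0.97065775 + 0.24284511·0.24046523) = 153.179406
y = r_b·(sin φ − φ·cos φ) = 148.854649·(0.24046523 − 0.24284511·0.97065775) = 0.706425

x=153.179406 y=0.706425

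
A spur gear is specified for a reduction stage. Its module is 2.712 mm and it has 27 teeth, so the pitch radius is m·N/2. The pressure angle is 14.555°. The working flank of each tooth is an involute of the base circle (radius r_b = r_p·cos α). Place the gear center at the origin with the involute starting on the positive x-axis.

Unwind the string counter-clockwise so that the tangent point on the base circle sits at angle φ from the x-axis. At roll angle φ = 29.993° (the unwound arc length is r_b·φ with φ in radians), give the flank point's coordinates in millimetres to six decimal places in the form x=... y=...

x=39.964770 y=1.648465

pitch radius r_p = m·N/2 = 2.712·27/2 = 36.612000
base radius r_b = r_p·cos α = 36.612000·cos 14.555° = 35.437005
roll angle φ = 29.993° = 0.52347660 rad
x = r_b·(cos φ + φ·sin φ) = 35.437005·(0.86608648 + 0.52347660·0.49989419) = 39.964770
y = r_b·(sin φ − φ·cos φ) = 35.437005·(0.49989419 − 0.52347660·0.86608648) = 1.648465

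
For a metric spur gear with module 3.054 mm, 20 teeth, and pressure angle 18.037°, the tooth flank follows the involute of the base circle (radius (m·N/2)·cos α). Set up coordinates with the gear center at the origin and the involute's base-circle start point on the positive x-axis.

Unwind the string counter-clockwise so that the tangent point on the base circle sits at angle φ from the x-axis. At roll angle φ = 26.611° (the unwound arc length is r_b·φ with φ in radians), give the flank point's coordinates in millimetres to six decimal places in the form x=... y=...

pitch radius r_p = m·N/2 = 3.054·20/2 = 30.540000
base radius r_b = r_p·cos α = 30.540000·cos 18.037° = 29.039166
roll angle φ = 26.611° = 0.46444957 rad
x = r_b·(cos φ + φ·sin φ) = 29.039166·(0.89406826 + 0.46444957·0.44793074) = 32.004340
y = r_b·(sin φ − φ·cos φ) = 29.039166·(0.44793074 − 0.46444957·0.89406826) = 0.949033

x=32.004340 y=0.949033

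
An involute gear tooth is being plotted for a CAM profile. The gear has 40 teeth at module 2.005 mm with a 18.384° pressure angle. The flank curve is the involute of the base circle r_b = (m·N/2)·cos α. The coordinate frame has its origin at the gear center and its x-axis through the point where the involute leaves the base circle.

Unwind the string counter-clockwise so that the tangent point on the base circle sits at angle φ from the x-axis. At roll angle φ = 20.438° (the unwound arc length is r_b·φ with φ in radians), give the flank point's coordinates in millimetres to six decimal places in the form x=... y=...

pitch radius r_p = m·N/2 = 2.005·40/2 = 40.100000
base radius r_b = r_p·cos α = 40.100000·cos 18.384° = 38.053461
roll angle φ = 20.438° = 0.35671039 rad
x = r_b·(cos φ + φ·sin φ) = 38.053461·(0.93705060 + 0.35671039·0.34919360) = 40.397995
y = r_b·(sin φ − φ·cos φ) = 38.053461·(0.34919360 − 0.35671039·0.93705060) = 0.568439

x=40.397995 y=0.568439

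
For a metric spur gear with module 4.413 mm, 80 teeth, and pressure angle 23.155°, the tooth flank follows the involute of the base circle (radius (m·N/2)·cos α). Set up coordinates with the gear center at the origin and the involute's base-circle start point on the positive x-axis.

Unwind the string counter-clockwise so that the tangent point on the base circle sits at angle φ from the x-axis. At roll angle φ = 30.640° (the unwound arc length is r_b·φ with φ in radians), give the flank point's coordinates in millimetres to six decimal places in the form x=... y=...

x=183.874470 y=8.039435

pitch radius r_p = m·N/2 = 4.413·80/2 = 176.520000
base radius r_b = r_p·cos α = 176.520000·cos 23.155° = 162.300336
roll angle φ = 30.640° = 0.53476888 rad
x = r_b·(cos φ + φ·sin φ) = 162.300336·(0.86038644 + 0.53476888·0.50964220) = 183.874470
y = r_b·(sin φ − φ·cos φ) = 162.300336·(0.50964220 − 0.53476888·0.86038644) = 8.039435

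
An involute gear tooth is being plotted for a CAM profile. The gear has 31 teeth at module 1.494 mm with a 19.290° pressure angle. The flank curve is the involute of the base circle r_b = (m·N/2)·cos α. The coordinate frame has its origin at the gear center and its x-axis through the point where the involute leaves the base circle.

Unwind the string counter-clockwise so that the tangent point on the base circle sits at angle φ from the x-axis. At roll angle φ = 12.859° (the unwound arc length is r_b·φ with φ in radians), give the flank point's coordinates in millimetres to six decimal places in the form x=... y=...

x=22.400485 y=0.081947

pitch radius r_p = m·N/2 = 1.494·31/2 = 23.157000
base radius r_b = r_p·cos α = 23.157000·cos 19.290° = 21.856934
roll angle φ = 12.859° = 0.22443189 rad
x = r_b·(cos φ + φ·sin φ) = 21.856934·(0.97492070 + 0.22443189·0.22255253) = 22.400485
y = r_b·(sin φ − φ·cos φ) = 21.856934·(0.22255253 − 0.22443189·0.97492070) = 0.081947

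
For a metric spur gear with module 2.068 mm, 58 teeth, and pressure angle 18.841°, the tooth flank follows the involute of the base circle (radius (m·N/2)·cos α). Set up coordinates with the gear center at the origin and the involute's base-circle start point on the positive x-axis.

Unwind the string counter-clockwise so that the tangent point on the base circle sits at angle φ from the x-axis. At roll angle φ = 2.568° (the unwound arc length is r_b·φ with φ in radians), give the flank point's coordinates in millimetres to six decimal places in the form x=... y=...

x=56.815586 y=0.001703

pitch radius r_p = m·N/2 = 2.068·58/2 = 59.972000
base radius r_b = r_p·cos α = 59.972000·cos 18.841° = 56.758605
roll angle φ = 2.568° = 0.04482006 rad
x = r_b·(cos φ + φ·sin φ) = 56.758605·(0.99899575 + 0.04482006·0.04480505) = 56.815586
y = r_b·(sin φ − φ·cos φ) = 56.758605·(0.04480505 − 0.04482006·0.99899575) = 0.001703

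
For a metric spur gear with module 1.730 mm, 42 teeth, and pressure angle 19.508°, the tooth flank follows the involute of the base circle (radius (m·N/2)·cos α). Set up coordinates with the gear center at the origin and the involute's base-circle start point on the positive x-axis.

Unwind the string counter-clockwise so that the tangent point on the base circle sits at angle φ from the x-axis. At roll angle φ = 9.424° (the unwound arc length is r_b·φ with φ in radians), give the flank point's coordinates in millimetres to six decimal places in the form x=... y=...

pitch radius r_p = m·N/2 = 1.730·42/2 = 36.330000
base radius r_b = r_p·cos α = 36.330000·cos 19.508° = 34.244472
roll angle φ = 9.424° = 0.16447983 rad
x = r_b·(cos φ + φ·sin φ) = 34.244472·(0.98650366 + 0.16447983·0.16373920) = 34.704562
y = r_b·(sin φ − φ·cos φ) = 34.244472·(0.16373920 − 0.16447983·0.98650366) = 0.050656

x=34.704562 y=0.050656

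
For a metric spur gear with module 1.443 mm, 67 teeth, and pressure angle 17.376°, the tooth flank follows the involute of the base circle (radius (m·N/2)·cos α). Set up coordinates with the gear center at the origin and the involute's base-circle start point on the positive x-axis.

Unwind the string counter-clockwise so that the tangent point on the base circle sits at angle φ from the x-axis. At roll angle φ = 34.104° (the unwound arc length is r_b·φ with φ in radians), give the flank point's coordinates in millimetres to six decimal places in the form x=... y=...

pitch radius r_p = m·N/2 = 1.443·67/2 = 48.340500
base radius r_b = r_p·cos α = 48.340500·cos 17.376° = 46.134506
roll angle φ = 34.104° = 0.59522709 rad
x = r_b·(cos φ + φ·sin φ) = 46.134506·(0.82802119 + 0.59522709·0.56069680) = 53.597367
y = r_b·(sin φ − φ·cos φ) = 46.134506·(0.56069680 − 0.59522709·0.82802119) = 3.129588

x=53.597367 y=3.129588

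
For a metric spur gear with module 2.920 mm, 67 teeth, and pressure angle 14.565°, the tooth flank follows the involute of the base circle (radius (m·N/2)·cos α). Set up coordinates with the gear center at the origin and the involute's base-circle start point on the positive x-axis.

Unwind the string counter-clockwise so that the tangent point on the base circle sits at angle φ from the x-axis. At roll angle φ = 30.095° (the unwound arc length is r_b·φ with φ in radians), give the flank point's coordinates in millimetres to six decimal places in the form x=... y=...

x=106.849602 y=4.448421

pitch radius r_p = m·N/2 = 2.920·67/2 = 97.820000
base radius r_b = r_p·cos α = 97.820000·cos 14.565° = 94.676356
roll angle φ = 30.095° = 0.52525684 rad
x = r_b·(cos φ + φ·sin φ) = 94.676356·(0.86519518 + 0.52525684·0.50143524) = 106.849602
y = r_b·(sin φ − φ·cos φ) = 94.676356·(0.50143524 − 0.52525684·0.86519518) = 4.448421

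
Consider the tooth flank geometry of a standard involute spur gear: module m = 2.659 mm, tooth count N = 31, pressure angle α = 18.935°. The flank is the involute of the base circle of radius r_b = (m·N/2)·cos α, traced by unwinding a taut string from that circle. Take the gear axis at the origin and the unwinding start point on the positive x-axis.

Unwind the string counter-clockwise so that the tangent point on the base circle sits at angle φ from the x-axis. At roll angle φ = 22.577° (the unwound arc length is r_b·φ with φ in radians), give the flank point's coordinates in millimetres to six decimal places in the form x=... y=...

pitch radius r_p = m·N/2 = 2.659·31/2 = 41.214500
base radius r_b = r_p·cos α = 41.214500·cos 18.935° = 38.984273
roll angle φ = 22.577° = 0.39404299 rad
x = r_b·(cos φ + φ·sin φ) = 38.984273·(0.92336441 + 0.39404299·0.38392469) = 41.894341
y = r_b·(sin φ − φ·cos φ) = 38.984273·(0.38392469 − 0.39404299·0.92336441) = 0.782782

x=41.894341 y=0.782782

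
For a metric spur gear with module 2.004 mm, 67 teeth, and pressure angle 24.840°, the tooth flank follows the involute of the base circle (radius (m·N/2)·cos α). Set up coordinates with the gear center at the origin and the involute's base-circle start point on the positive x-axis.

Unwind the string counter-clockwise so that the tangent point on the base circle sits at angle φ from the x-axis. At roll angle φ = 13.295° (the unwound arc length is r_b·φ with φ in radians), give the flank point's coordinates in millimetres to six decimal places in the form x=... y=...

pitch radius r_p = m·N/2 = 2.004·67/2 = 67.134000
base radius r_b = r_p·cos α = 67.134000·cos 24.840° = 60.923059
roll angle φ = 13.295° = 0.23204152 rad
x = r_b·(cos φ + φ·sin φ) = 60.923059·(0.97319894 + 0.23204152·0.22996481) = 62.541196
y = r_b·(sin φ − φ·cos φ) = 60.923059·(0.22996481 − 0.23204152·0.97319894) = 0.252358

x=62.541196 y=0.252358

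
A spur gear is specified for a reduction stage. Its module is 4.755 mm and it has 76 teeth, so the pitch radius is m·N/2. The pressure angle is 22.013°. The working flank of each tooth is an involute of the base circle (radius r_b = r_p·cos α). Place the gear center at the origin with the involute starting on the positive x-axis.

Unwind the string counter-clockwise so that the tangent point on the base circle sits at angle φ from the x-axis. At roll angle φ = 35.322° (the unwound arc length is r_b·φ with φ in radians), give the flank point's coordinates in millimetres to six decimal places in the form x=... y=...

pitch radius r_p = m·N/2 = 4.755·76/2 = 180.690000
base radius r_b = r_p·cos α = 180.690000·cos 22.013° = 167.517489
roll angle φ = 35.322° = 0.61648520 rad
x = r_b·(cos φ + φ·sin φ) = 167.517489·(0.81591565 + 0.61648520·0.57817096) = 196.389041
y = r_b·(sin φ − φ·cos φ) = 167.517489·(0.57817096 − 0.61648520·0.81591565) = 12.592463

x=196.389041 y=12.592463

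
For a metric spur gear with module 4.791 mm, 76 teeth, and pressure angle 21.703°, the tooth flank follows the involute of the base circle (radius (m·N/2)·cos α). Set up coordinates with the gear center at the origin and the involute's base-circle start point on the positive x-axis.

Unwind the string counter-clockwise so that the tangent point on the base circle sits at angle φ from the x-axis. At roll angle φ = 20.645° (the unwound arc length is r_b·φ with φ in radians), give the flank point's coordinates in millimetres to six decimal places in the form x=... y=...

x=179.779412 y=2.603663

pitch radius r_p = m·N/2 = 4.791·76/2 = 182.058000
base radius r_b = r_p·cos α = 182.058000·cos 21.703° = 169.152493
roll angle φ = 20.645° = 0.36032322 rad
x = r_b·(cos φ + φ·sin φ) = 169.152493·(0.93578291 + 0.36032322·0.35257672) = 179.779412
y = r_b·(sin φ − φ·cos φ) = 169.152493·(0.35257672 − 0.36032322·0.93578291) = 2.603663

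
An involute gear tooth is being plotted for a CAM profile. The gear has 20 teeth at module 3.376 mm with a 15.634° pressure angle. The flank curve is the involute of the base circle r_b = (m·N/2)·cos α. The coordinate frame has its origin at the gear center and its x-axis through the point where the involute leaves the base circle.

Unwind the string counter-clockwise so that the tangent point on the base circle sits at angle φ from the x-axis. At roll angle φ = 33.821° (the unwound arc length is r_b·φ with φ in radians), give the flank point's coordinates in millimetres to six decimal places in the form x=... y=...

pitch radius r_p = m·N/2 = 3.376·20/2 = 33.760000
base radius r_b = r_p·cos α = 33.760000·cos 15.634° = 32.510975
roll angle φ = 33.821° = 0.59028781 rad
x = r_b·(cos φ + φ·sin φ) = 32.510975·(0.83078052 + 0.59028781·0.55660015) = 37.691105
y = r_b·(sin φ − φ·cos φ) = 32.510975·(0.55660015 − 0.59028781·0.83078052) = 2.152244

x=37.691105 y=2.152244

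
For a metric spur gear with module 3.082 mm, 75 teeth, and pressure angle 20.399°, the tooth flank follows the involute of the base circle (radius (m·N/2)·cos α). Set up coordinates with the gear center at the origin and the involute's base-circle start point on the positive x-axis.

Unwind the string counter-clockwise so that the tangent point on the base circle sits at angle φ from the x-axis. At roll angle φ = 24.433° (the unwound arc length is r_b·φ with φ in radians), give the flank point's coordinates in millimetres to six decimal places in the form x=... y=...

pitch radius r_p = m·N/2 = 3.082·75/2 = 115.575000
base radius r_b = r_p·cos α = 115.575000·cos 20.399° = 108.327069
roll angle φ = 24.433° = 0.42643630 rad
x = r_b·(cos φ + φ·sin φ) = 108.327069·(0.91044558 + 0.42643630·0.41362888) = 117.733319
y = r_b·(sin φ − φ·cos φ) = 108.327069·(0.41362888 − 0.42643630·0.91044558) = 2.749540

x=117.733319 y=2.749540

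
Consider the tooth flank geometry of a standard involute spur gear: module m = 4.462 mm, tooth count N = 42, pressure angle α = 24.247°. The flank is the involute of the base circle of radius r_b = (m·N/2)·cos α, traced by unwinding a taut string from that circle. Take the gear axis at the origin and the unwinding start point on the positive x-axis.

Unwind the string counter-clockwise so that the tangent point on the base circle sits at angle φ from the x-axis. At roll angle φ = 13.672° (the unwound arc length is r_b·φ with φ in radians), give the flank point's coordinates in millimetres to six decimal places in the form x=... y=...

x=87.833795 y=0.384745

pitch radius r_p = m·N/2 = 4.462·42/2 = 93.702000
base radius r_b = r_p·cos α = 93.702000·cos 24.247° = 85.435942
roll angle φ = 13.672° = 0.23862142 rad
x = r_b·(cos φ + φ·sin φ) = 85.435942·(0.97166474 + 0.23862142·0.23636333) = 87.833795
y = r_b·(sin φ − φ·cos φ) = 85.435942·(0.23636333 − 0.23862142·0.97166474) = 0.384745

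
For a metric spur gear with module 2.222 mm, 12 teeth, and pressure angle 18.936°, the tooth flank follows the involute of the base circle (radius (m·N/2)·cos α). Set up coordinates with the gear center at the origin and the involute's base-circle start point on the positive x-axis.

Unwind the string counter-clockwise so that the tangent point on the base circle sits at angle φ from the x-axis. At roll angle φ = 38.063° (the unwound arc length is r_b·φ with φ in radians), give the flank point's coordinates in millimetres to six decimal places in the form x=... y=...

x=15.093599 y=1.178862

pitch radius r_p = m·N/2 = 2.222·12/2 = 13.332000
base radius r_b = r_p·cos α = 13.332000·cos 18.936° = 12.610494
roll angle φ = 38.063° = 0.66432467 rad
x = r_b·(cos φ + φ·sin φ) = 12.610494·(0.78733332 + 0.66432467·0.61652757) = 15.093599
y = r_b·(sin φ − φ·cos φ) = 12.610494·(0.61652757 − 0.66432467·0.78733332) = 1.178862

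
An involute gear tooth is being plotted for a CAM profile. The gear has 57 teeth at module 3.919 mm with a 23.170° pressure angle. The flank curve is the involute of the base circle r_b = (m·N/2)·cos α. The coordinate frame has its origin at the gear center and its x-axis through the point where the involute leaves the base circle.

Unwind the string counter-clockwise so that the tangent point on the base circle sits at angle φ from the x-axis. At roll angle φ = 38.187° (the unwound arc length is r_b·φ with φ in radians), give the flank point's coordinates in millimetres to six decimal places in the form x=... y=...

pitch radius r_p = m·N/2 = 3.919·57/2 = 111.691500
base radius r_b = r_p·cos α = 111.691500·cos 23.170° = 102.682629
roll angle φ = 38.187° = 0.66648888 rad
x = r_b·(cos φ + φ·sin φ) = 102.682629·(0.78599719 + 0.66648888·0.61823007) = 123.017964
y = r_b·(sin φ − φ·cos φ) = 102.682629·(0.61823007 − 0.66648888·0.78599719) = 9.690333

x=123.017964 y=9.690333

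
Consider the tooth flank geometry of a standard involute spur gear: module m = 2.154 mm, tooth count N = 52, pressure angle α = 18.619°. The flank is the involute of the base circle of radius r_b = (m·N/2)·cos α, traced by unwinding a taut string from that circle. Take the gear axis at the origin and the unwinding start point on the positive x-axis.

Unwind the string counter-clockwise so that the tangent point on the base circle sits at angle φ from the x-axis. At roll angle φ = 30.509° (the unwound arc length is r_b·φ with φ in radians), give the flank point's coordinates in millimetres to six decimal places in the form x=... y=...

pitch radius r_p = m·N/2 = 2.154·52/2 = 56.004000
base radius r_b = r_p·cos α = 56.004000·cos 18.619° = 53.072896
roll angle φ = 30.509° = 0.53248250 rad
x = r_b·(cos φ + φ·sin φ) = 53.072896·(0.86154943 + 0.53248250·0.50767370) = 60.071979
y = r_b·(sin φ − φ·cos φ) = 53.072896·(0.50767370 − 0.53248250·0.86154943) = 2.595992

x=60.071979 y=2.595992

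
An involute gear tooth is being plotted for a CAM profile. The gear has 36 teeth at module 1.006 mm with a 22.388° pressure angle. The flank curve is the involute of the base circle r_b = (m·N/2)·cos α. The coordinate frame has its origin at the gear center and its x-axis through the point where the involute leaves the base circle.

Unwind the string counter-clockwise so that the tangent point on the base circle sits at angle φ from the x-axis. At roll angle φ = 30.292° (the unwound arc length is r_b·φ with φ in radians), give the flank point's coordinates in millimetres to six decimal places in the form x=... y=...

x=18.922134 y=0.801942

pitch radius r_p = m·N/2 = 1.006·36/2 = 18.108000
base radius r_b = r_p·cos α = 18.108000·cos 22.388° = 16.743124
roll angle φ = 30.292° = 0.52869514 rad
x = r_b·(cos φ + φ·sin φ) = 16.743124·(0.86346599 + 0.52869514·0.50440707) = 18.922134
y = r_b·(sin φ − φ·cos φ) = 16.743124·(0.50440707 − 0.52869514·0.86346599) = 0.801942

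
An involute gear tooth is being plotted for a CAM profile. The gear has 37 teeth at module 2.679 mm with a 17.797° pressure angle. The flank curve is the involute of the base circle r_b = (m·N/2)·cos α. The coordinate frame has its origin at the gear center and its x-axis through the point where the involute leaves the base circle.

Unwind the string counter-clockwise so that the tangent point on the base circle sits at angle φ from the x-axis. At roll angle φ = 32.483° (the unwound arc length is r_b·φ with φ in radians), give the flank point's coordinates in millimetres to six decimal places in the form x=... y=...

x=54.174926 y=2.775258

pitch radius r_p = m·N/2 = 2.679·37/2 = 49.561500
base radius r_b = r_p·cos α = 49.561500·cos 17.797° = 47.189754
roll angle φ = 32.483° = 0.56693530 rad
x = r_b·(cos φ + φ·sin φ) = 47.189754·(0.84355083 + 0.56693530·0.53704935) = 54.174926
y = r_b·(sin φ − φ·cos φ) = 47.189754·(0.53704935 − 0.56693530·0.84355083) = 2.775258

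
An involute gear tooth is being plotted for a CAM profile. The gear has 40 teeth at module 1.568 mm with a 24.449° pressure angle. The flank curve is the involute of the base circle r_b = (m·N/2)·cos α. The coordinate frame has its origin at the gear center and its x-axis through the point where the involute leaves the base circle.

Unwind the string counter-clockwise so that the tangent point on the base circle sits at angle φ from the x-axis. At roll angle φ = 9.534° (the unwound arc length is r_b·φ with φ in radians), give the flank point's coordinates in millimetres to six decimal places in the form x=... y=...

x=28.940448 y=0.043723

pitch radius r_p = m·N/2 = 1.568·40/2 = 31.360000
base radius r_b = r_p·cos α = 31.360000·cos 24.449° = 28.547950
roll angle φ = 9.534° = 0.16639969 rad
x = r_b·(cos φ + φ·sin φ) = 28.547950·(0.98618749 + 0.16639969·0.16563285) = 28.940448
y = r_b·(sin φ − φ·cos φ) = 28.547950·(0.16563285 − 0.16639969·0.98618749) = 0.043723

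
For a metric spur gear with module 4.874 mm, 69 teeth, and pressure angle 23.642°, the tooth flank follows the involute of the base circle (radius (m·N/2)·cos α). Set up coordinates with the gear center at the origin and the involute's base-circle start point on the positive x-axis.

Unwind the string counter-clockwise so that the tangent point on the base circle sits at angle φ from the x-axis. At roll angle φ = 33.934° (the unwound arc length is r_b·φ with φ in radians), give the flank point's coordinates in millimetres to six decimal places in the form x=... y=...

x=178.732780 y=10.297644

pitch radius r_p = m·N/2 = 4.874·69/2 = 168.153000
base radius r_b = r_p·cos α = 168.153000·cos 23.642° = 154.039753
roll angle φ = 33.934° = 0.59226003 rad
x = r_b·(cos φ + φ·sin φ) = 154.039753·(0.82968117 + 0.59226003·0.55823755) = 178.732780
y = r_b·(sin φ − φ·cos φ) = 154.039753·(0.55823755 − 0.59226003·0.82968117) = 10.297644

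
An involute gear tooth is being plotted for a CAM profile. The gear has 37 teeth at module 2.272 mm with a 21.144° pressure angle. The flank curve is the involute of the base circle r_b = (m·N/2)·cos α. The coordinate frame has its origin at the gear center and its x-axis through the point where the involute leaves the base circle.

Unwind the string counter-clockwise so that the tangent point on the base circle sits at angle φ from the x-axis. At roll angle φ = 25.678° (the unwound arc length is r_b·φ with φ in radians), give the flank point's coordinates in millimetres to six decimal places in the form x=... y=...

pitch radius r_p = m·N/2 = 2.272·37/2 = 42.032000
base radius r_b = r_p·cos α = 42.032000·cos 21.144° = 39.202271
roll angle φ = 25.678° = 0.44816565 rad
x = r_b·(cos φ + φ·sin φ) = 39.202271·(0.90124347 + 0.44816565·0.43331306) = 42.943716
y = r_b·(sin φ − φ·cos φ) = 39.202271·(0.43331306 − 0.44816565·0.90124347) = 1.152810

x=42.943716 y=1.152810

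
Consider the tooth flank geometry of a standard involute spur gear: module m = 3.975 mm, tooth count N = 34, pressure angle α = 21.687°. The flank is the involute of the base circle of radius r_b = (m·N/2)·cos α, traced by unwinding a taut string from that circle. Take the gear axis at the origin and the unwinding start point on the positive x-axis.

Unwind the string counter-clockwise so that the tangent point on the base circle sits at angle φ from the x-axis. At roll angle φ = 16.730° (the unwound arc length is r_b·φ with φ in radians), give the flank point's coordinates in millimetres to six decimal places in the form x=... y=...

x=65.411836 y=0.516647

pitch radius r_p = m·N/2 = 3.975·34/2 = 67.575000
base radius r_b = r_p·cos α = 67.575000·cos 21.687° = 62.791801
roll angle φ = 16.730° = 0.29199358 rad
x = r_b·(cos φ + φ·sin φ) = 62.791801·(0.95767190 + 0.29199358·0.28786200) = 65.411836
y = r_b·(sin φ − φ·cos φ) = 62.791801·(0.28786200 − 0.29199358·0.95767190) = 0.516647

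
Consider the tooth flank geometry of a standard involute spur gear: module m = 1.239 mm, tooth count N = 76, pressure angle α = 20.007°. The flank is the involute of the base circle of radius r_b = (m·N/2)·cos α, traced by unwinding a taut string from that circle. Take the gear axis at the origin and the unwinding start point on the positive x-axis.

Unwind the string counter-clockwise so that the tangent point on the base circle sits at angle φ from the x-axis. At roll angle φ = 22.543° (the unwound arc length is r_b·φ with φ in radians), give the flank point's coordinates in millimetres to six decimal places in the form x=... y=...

pitch radius r_p = m·N/2 = 1.239·76/2 = 47.082000
base radius r_b = r_p·cos α = 47.082000·cos 20.007° = 44.240640
roll angle φ = 22.543° = 0.39344957 rad
x = r_b·(cos φ + φ·sin φ) = 44.240640·(0.92359207 + 0.39344957·0.38337669) = 47.533536
y = r_b·(sin φ − φ·cos φ) = 44.240640·(0.38337669 − 0.39344957·0.92359207) = 0.884361

x=47.533536 y=0.884361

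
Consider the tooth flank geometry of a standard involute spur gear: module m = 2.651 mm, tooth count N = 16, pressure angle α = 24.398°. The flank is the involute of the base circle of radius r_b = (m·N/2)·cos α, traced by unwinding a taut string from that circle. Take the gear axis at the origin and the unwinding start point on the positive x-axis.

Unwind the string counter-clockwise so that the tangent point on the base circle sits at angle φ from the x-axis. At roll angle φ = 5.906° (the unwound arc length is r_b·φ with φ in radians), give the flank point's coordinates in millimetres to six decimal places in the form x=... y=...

pitch radius r_p = m·N/2 = 2.651·16/2 = 21.208000
base radius r_b = r_p·cos α = 21.208000·cos 24.398° = 19.314085
roll angle φ = 5.906° = 0.10307915 rad
x = r_b·(cos φ + φ·sin φ) = 19.314085·(0.99469205 + 0.10307915·0.10289670) = 19.416422
y = r_b·(sin φ − φ·cos φ) = 19.314085·(0.10289670 − 0.10307915·0.99469205) = 0.007044

x=19.416422 y=0.007044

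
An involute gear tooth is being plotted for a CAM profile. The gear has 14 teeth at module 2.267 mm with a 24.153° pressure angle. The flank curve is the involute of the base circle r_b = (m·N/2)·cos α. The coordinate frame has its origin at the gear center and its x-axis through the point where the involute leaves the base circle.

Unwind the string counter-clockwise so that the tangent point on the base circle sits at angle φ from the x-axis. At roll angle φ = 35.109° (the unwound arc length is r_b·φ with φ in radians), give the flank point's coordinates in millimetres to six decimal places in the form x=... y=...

x=16.948316 y=1.069380

pitch radius r_p = m·N/2 = 2.267·14/2 = 15.869000
base radius r_b = r_p·cos α = 15.869000·cos 24.153° = 14.479765
roll angle φ = 35.109° = 0.61276765 rad
x = r_b·(cos φ + φ·sin φ) = 14.479765·(0.81805939 + 0.61276765·0.57513376) = 16.948316
y = r_b·(sin φ − φ·cos φ) = 14.479765·(0.57513376 − 0.61276765·0.81805939) = 1.069380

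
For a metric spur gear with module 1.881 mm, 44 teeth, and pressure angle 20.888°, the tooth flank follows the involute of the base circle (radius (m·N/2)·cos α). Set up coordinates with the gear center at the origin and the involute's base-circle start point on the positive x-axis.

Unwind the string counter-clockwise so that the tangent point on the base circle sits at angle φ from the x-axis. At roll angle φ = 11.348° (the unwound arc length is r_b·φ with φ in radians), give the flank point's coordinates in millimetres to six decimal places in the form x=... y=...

pitch radius r_p = m·N/2 = 1.881·44/2 = 41.382000
base radius r_b = r_p·cos α = 41.382000·cos 20.888° = 38.662341
roll angle φ = 11.348° = 0.19805996 rad
x = r_b·(cos φ + φ·sin φ) = 38.662341·(0.98045016 + 0.19805996·0.19676759) = 39.413238
y = r_b·(sin φ − φ·cos φ) = 38.662341·(0.19676759 − 0.19805996·0.98045016) = 0.099736

x=39.413238 y=0.099736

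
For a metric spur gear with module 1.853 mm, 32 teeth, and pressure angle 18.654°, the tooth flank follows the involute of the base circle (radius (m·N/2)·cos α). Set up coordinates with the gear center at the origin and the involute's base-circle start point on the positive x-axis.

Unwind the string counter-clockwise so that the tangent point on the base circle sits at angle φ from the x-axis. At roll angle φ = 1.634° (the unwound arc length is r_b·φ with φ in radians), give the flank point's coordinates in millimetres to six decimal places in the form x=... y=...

pitch radius r_p = m·N/2 = 1.853·32/2 = 29.648000
base radius r_b = r_p·cos α = 29.648000·cos 18.654° = 28.090513
roll angle φ = 1.634° = 0.02851868 rad
x = r_b·(cos φ + φ·sin φ) = 28.090513·(0.99959337 + 0.02851868·0.02851481) = 28.101934
y = r_b·(sin φ − φ·cos φ) = 28.090513·(0.02851481 − 0.02851868·0.99959337) = 0.000217

x=28.101934 y=0.000217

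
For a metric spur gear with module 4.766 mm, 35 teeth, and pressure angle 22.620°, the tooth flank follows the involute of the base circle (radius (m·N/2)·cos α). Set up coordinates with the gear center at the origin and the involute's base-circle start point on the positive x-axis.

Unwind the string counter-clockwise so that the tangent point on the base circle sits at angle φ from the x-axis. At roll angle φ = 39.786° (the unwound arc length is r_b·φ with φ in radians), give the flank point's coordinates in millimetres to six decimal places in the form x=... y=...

x=93.372417 y=8.185473

pitch radius r_p = m·N/2 = 4.766·35/2 = 83.405000
base radius r_b = r_p·cos α = 83.405000·cos 22.620° = 76.989155
roll angle φ = 39.786° = 0.69439670 rad
x = r_b·(cos φ + φ·sin φ) = 76.989155·(0.76843991 + 0.69439670·0.63992195) = 93.372417
y = r_b·(sin φ − φ·cos φ) = 76.989155·(0.63992195 − 0.69439670·0.76843991) = 8.185473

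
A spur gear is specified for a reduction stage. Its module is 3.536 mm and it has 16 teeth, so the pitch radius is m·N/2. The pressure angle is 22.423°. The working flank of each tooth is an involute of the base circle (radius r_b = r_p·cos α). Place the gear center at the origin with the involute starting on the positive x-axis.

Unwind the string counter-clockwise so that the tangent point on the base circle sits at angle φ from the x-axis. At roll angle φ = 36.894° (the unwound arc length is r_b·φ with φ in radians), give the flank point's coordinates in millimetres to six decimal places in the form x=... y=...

pitch radius r_p = m·N/2 = 3.536·16/2 = 28.288000
base radius r_b = r_p·cos α = 28.288000·cos 22.423° = 26.149229
roll angle φ = 36.894° = 0.64392177 rad
x = r_b·(cos φ + φ·sin φ) = 26.149229·(0.79974753 + 0.64392177·0.60033648) = 31.021282
y = r_b·(sin φ − φ·cos φ) = 26.149229·(0.60033648 − 0.64392177·0.79974753) = 2.232141

x=31.021282 y=2.232141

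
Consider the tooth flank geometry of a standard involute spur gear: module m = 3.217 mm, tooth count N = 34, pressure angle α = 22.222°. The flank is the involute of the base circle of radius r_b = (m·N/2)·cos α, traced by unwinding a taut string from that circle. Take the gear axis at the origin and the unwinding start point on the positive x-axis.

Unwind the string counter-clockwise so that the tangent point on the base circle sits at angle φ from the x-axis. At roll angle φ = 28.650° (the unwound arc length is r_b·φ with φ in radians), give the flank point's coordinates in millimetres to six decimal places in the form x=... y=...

x=56.566127 y=2.057638

pitch radius r_p = m·N/2 = 3.217·34/2 = 54.689000
base radius r_b = r_p·cos α = 54.689000·cos 22.222° = 50.626998
roll angle φ = 28.650° = 0.50003683 rad
x = r_b·(cos φ + φ·sin φ) = 50.626998·(0.87756490 + 0.50003683·0.47945786) = 56.566127
y = r_b·(sin φ − φ·cos φ) = 50.626998·(0.47945786 − 0.50003683·0.87756490) = 2.057638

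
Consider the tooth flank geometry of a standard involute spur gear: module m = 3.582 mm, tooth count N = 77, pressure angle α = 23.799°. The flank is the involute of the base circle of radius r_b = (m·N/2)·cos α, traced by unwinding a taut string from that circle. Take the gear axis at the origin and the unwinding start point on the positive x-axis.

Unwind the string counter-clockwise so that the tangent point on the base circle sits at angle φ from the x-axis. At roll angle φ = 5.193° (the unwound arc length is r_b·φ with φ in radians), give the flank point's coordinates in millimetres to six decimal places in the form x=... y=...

x=126.697517 y=0.031290

pitch radius r_p = m·N/2 = 3.582·77/2 = 137.907000
base radius r_b = r_p·cos α = 137.907000·cos 23.799° = 126.180314
roll angle φ = 5.193° = 0.09063495 rad
x = r_b·(cos φ + φ·sin φ) = 126.180314·(0.99589546 + 0.09063495·0.09051091) = 126.697517
y = r_b·(sin φ − φ·cos φ) = 126.180314·(0.09051091 − 0.09063495·0.99589546) = 0.031290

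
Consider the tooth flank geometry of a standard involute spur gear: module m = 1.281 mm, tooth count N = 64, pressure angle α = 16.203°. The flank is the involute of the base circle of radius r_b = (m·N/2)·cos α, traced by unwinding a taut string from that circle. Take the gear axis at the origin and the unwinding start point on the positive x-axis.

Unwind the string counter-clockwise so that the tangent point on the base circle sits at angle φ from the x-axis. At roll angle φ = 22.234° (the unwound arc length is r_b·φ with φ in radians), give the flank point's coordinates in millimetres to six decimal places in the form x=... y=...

x=42.216962 y=0.755277

pitch radius r_p = m·N/2 = 1.281·64/2 = 40.992000
base radius r_b = r_p·cos α = 40.992000·cos 16.203° = 39.363760
roll angle φ = 22.234° = 0.38805651 rad
x = r_b·(cos φ + φ·sin φ) = 39.363760·(0.92564621 + 0.38805651·0.37839014) = 42.216962
y = r_b·(sin φ − φ·cos φ) = 39.363760·(0.37839014 − 0.38805651·0.92564621) = 0.755277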